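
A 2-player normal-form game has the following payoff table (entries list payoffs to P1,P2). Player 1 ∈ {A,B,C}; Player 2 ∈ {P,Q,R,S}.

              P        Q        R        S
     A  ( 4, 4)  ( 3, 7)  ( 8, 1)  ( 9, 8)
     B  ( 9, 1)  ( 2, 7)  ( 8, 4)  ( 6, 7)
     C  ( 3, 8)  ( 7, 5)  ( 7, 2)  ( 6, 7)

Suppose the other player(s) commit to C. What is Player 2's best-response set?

argmax u_2 = {P}

u_2(P vs C) = 8
u_2(Q vs C) = 5
u_2(R vs C) = 2
u_2(S vs C) = 7
max payoff 8 at {P}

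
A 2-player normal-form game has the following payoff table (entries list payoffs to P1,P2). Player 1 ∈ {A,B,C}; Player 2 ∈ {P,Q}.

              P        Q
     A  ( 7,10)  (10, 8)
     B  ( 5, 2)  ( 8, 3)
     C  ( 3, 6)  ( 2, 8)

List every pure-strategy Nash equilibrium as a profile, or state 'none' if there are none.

Nash profiles: (A,P)

(A,P): NE
(A,Q): not NE [P2→P gives 10>8]
(B,P): not NE [P1→A gives 7>5; P2→Q gives 3>2]
(B,Q): not NE [P1→A gives 10>8]
(C,P): not NE [P1→A gives 7>3; P2→Q gives 8>6]
(C,Q): not NE [P1→A gives 10>2]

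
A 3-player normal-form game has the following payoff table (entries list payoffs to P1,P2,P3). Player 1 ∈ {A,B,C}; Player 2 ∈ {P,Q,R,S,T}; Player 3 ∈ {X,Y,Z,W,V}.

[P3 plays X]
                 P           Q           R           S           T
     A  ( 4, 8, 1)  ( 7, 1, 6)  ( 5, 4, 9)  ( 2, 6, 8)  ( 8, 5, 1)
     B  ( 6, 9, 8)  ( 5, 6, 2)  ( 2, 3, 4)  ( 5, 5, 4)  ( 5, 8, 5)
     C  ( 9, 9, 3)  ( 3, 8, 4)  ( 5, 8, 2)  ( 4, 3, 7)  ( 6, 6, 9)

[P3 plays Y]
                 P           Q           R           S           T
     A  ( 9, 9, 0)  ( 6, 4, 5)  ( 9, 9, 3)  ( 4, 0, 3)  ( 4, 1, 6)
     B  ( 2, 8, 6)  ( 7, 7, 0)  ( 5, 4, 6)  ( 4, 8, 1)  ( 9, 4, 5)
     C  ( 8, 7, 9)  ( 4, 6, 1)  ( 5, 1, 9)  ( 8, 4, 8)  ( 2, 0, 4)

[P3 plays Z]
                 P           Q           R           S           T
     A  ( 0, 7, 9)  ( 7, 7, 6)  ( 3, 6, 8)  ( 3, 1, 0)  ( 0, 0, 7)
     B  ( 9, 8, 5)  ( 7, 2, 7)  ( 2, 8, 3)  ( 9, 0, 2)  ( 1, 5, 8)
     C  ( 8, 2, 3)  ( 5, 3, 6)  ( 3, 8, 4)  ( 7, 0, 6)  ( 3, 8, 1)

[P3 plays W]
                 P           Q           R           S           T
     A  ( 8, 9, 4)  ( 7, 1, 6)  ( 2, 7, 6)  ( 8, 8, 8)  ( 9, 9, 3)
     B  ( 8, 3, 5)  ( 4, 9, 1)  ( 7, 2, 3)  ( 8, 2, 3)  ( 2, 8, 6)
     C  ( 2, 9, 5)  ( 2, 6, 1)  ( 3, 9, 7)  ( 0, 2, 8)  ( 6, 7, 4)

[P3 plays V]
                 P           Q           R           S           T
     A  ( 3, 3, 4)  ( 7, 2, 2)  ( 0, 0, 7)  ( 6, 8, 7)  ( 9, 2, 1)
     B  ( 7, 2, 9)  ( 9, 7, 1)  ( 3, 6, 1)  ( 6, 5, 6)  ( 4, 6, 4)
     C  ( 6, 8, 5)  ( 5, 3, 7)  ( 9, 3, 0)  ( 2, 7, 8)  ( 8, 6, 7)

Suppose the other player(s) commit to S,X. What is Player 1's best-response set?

argmax u_1 = {B}

u_1(A vs S,X) = 2
u_1(B vs S,X) = 5
u_1(C vs S,X) = 4
max payoff 5 at {B}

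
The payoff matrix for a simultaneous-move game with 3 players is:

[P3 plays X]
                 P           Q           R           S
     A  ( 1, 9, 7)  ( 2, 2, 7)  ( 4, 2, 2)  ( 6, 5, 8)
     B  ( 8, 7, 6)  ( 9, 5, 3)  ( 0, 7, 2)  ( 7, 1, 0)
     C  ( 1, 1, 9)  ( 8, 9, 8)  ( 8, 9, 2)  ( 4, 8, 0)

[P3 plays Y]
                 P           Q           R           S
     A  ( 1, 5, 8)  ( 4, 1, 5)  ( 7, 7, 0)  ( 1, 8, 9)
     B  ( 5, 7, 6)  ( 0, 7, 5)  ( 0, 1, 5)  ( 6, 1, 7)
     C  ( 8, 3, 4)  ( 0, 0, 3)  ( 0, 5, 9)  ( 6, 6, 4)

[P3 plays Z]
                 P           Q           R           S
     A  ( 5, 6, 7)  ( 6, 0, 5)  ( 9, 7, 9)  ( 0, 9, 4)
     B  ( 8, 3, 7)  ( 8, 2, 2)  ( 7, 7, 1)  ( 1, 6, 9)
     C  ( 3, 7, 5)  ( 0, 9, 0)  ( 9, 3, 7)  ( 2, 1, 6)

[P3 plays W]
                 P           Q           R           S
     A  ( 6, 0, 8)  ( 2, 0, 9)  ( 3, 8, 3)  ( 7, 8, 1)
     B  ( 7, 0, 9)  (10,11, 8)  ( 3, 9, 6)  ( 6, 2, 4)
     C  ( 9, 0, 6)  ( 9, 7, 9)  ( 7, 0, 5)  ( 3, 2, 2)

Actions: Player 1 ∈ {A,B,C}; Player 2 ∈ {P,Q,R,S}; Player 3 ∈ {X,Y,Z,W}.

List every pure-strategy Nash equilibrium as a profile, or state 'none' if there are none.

(A,P,X): not NE [P1→B gives 8>1; P3→W gives 8>7]
(A,P,Y): not NE [P1→C gives 8>1; P2→S gives 8>5]
(A,P,Z): not NE [P1→B gives 8>5; P2→S gives 9>6; P3→W gives 8>7]
(A,P,W): not NE [P1→C gives 9>6; P2→S gives 8>0]
(A,Q,X): not NE [P1→B gives 9>2; P2→P gives 9>2; P3→W gives 9>7]
(A,Q,Y): not NE [P2→S gives 8>1; P3→W gives 9>5]
(A,Q,Z): not NE [P1→B gives 8>6; P2→S gives 9>0; P3→W gives 9>5]
(A,Q,W): not NE [P1→B gives 10>2; P2→S gives 8>0]
(A,R,X): not NE [P1→C gives 8>4; P2→P gives 9>2; P3→Z gives 9>2]
(A,R,Y): not NE [P2→S gives 8>7; P3→Z gives 9>0]
(A,R,Z): not NE [P2→S gives 9>7]
(A,R,W): not NE [P1→C gives 7>3; P3→Z gives 9>3]
(A,S,X): not NE [P1→B gives 7>6; P2→P gives 9>5; P3→Y gives 9>8]
(A,S,Y): not NE [P1→C gives 6>1]
(A,S,Z): not NE [P1→C gives 2>0; P3→Y gives 9>4]
(A,S,W): not NE [P3→Y gives 9>1]
(B,P,X): not NE [P3→W gives 9>6]
(B,P,Y): not NE [P1→C gives 8>5; P3→W gives 9>6]
(B,P,Z): not NE [P2→R gives 7>3; P3→W gives 9>7]
(B,P,W): not NE [P1→C gives 9>7; P2→Q gives 11>0]
(B,Q,X): not NE [P2→R gives 7>5; P3→W gives 8>3]
(B,Q,Y): not NE [P1→A gives 4>0; P3→W gives 8>5]
(B,Q,Z): not NE [P2→R gives 7>2; P3→W gives 8>2]
(B,Q,W): NE
(B,R,X): not NE [P1→C gives 8>0; P3→W gives 6>2]
(B,R,Y): not NE [P1→A gives 7>0; P2→Q gives 7>1; P3→W gives 6>5]
(B,R,Z): not NE [P1→C gives 9>7; P3→W gives 6>1]
(B,R,W): not NE [P1→C gives 7>3; P2→Q gives 11>9]
(B,S,X): not NE [P2→R gives 7>1; P3→Z gives 9>0]
(B,S,Y): not NE [P2→Q gives 7>1; P3→Z gives 9>7]
(B,S,Z): not NE [P1→C gives 2>1; P2→R gives 7>6]
(B,S,W): not NE [P1→A gives 7>6; P2→Q gives 11>2; P3→Z gives 9>4]
(C,P,X): not NE [P1→B gives 8>1; P2→R gives 9>1]
(C,P,Y): not NE [P2→S gives 6>3; P3→X gives 9>4]
(C,P,Z): not NE [P1→B gives 8>3; P2→Q gives 9>7; P3→X gives 9>5]
(C,P,W): not NE [P2→Q gives 7>0; P3→X gives 9>6]
(C,Q,X): not NE [P1→B gives 9>8; P3→W gives 9>8]
(C,Q,Y): not NE [P1→A gives 4>0; P2→S gives 6>0; P3→W gives 9>3]
(C,Q,Z): not NE [P1→B gives 8>0; P3→W gives 9>0]
(C,Q,W): not NE [P1→B gives 10>9]
(C,R,X): not NE [P3→Y gives 9>2]
(C,R,Y): not NE [P1→A gives 7>0; P2→S gives 6>5]
(C,R,Z): not NE [P2→Q gives 9>3; P3→Y gives 9>7]
(C,R,W): not NE [P2→Q gives 7>0; P3→Y gives 9>5]
(C,S,X): not NE [P1→B gives 7>4; P2→R gives 9>8; P3→Z gives 6>0]
(C,S,Y): not NE [P3→Z gives 6>4]
(C,S,Z): not NE [P2→Q gives 9>1]
(C,S,W): not NE [P1→A gives 7>3; P2→Q gives 7>2; P3→Z gives 6>2]

PSNE = {(B,Q,W)}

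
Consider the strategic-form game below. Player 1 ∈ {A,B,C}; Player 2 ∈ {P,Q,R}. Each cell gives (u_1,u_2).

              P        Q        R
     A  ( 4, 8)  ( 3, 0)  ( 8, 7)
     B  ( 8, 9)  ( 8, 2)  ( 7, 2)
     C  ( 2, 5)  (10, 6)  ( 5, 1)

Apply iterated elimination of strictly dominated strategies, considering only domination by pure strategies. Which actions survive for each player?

Survivors P1:{B,C} P2:{P,Q}

P2 drop R (P beats it: A:8>7 B:9>2 C:5>1)
P1 drop A (B beats it: P:8>4 Q:8>3)
P1→{B,C} P2→{P,Q}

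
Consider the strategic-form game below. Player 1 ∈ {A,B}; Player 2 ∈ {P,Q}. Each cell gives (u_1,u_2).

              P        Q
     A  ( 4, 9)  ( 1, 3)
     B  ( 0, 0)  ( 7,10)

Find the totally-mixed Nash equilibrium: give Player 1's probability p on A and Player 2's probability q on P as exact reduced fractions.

P1 mixes 5/8 on A; P2 mixes 3/5 on P

P1 indiff ⇒ q·4+(1-q)·1 = q·0+(1-q)·7 ⇒ q(4) = (1-q)(6) ⇒ q = 3/5
P2 indiff ⇒ p·9+(1-p)·0 = p·3+(1-p)·10 ⇒ p(6) = (1-p)(10) ⇒ p = 5/8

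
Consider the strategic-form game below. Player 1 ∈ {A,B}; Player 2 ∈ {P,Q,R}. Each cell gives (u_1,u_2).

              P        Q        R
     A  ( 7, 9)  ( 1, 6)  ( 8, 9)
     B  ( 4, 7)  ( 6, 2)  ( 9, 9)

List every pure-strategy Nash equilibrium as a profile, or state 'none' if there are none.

(A,P): NE
(A,Q): not NE [P1→B gives 6>1; P2→R gives 9>6]
(A,R): not NE [P1→B gives 9>8]
(B,P): not NE [P1→A gives 7>4; P2→R gives 9>7]
(B,Q): not NE [P2→R gives 9>2]
(B,R): NE

Nash profiles: (A,P), (B,R)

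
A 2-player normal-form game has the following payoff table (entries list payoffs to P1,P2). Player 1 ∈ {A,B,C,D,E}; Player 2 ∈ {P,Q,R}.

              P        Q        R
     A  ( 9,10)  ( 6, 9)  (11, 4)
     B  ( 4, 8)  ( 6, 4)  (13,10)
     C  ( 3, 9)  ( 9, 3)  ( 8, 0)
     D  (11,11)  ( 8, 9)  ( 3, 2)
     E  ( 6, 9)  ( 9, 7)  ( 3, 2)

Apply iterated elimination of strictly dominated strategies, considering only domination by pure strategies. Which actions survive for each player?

P2 drop Q (P beats it: A:10>9 B:8>4 C:9>3 D:11>9 E:9>7)
P1 drop C (A beats it: P:9>3 R:11>8)
P1 drop E (A beats it: P:9>6 R:11>3)
P1→{A,B,D} P2→{P,R}

IESDS → P1:{A,B,D} P2:{P,R}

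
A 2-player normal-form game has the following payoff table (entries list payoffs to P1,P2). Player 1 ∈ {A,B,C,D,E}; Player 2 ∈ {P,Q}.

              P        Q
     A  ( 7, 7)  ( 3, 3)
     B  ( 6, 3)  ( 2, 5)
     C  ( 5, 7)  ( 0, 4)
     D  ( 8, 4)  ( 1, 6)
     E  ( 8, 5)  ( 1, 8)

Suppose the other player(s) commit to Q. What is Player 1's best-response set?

argmax u_1 = {A}

u_1(A vs Q) = 3
u_1(B vs Q) = 2
u_1(C vs Q) = 0
u_1(D vs Q) = 1
u_1(E vs Q) = 1
max payoff 3 at {A}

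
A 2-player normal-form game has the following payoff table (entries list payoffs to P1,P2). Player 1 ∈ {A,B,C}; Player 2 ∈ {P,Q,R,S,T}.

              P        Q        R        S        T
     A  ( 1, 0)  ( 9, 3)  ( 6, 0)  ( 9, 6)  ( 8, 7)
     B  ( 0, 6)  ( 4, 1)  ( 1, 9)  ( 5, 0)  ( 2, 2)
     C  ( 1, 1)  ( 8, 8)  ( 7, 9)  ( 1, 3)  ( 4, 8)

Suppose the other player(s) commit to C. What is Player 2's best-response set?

BR_2 = {R}

u_2(P vs C) = 1
u_2(Q vs C) = 8
u_2(R vs C) = 9
u_2(S vs C) = 3
u_2(T vs C) = 8
max payoff 9 at {R}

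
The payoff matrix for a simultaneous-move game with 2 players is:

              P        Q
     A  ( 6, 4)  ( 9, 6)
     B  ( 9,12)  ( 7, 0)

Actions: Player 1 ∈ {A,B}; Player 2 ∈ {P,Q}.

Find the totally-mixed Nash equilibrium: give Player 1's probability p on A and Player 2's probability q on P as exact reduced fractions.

(p,q) = (6/7, 2/5)

P1 indiff ⇒ q·6+(1-q)·9 = q·9+(1-q)·7 ⇒ q(-3) = (1-q)(-2) ⇒ q = 2/5
P2 indiff ⇒ p·4+(1-p)·12 = p·6+(1-p)·0 ⇒ p(-2) = (1-p)(-12) ⇒ p = 6/7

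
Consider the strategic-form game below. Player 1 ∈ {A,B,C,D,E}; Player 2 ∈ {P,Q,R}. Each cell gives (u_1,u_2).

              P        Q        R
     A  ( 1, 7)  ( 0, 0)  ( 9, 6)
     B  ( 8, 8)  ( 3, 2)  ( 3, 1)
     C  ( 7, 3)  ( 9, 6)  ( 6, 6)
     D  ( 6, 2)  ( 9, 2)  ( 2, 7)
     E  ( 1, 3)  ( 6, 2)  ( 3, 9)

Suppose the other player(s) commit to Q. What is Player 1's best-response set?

u_1(A vs Q) = 0
u_1(B vs Q) = 3
u_1(C vs Q) = 9
u_1(D vs Q) = 9
u_1(E vs Q) = 6
max payoff 9 at {C,D}

argmax u_1 = {C,D}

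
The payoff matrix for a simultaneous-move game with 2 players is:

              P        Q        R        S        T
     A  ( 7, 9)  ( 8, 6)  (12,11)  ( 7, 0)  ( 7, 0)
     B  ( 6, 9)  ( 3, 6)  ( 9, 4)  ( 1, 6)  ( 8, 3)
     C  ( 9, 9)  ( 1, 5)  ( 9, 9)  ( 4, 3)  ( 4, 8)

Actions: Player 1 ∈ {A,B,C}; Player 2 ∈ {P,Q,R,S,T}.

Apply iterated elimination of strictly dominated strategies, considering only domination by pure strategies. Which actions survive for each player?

P2 drop Q (P beats it: A:9>6 B:9>6 C:9>5)
P2 drop S (P beats it: A:9>0 B:9>6 C:9>3)
P2 drop T (P beats it: A:9>0 B:9>3 C:9>8)
P1 drop B (A beats it: P:7>6 R:12>9)
P1→{A,C} P2→{P,R}

Survivors P1:{A,C} P2:{P,R}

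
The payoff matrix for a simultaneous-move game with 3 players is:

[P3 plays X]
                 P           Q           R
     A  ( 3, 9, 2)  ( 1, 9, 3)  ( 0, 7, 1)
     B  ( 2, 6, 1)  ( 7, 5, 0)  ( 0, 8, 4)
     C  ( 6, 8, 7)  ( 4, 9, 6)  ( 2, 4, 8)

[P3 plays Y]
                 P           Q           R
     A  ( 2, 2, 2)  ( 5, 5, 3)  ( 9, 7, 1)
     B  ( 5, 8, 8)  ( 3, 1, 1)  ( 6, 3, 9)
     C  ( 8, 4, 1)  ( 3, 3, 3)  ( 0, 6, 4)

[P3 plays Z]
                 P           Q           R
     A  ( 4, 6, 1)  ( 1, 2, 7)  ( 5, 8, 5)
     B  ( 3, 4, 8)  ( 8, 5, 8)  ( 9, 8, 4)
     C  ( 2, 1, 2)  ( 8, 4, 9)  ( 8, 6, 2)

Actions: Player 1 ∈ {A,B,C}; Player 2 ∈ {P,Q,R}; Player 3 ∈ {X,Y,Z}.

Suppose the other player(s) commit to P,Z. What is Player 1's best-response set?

u_1(A vs P,Z) = 4
u_1(B vs P,Z) = 3
u_1(C vs P,Z) = 2
max payoff 4 at {A}

P1 best: {A}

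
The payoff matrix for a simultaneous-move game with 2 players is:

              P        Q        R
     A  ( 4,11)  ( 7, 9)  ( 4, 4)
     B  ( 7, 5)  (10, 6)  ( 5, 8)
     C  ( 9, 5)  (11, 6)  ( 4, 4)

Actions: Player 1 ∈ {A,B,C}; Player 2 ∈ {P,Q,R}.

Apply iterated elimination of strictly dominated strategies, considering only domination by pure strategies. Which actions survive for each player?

P1 drop A (B beats it: P:7>4 Q:10>7 R:5>4)
P2 drop P (Q beats it: B:6>5 C:6>5)
P1→{B,C} P2→{Q,R}

Survivors P1:{B,C} P2:{Q,R}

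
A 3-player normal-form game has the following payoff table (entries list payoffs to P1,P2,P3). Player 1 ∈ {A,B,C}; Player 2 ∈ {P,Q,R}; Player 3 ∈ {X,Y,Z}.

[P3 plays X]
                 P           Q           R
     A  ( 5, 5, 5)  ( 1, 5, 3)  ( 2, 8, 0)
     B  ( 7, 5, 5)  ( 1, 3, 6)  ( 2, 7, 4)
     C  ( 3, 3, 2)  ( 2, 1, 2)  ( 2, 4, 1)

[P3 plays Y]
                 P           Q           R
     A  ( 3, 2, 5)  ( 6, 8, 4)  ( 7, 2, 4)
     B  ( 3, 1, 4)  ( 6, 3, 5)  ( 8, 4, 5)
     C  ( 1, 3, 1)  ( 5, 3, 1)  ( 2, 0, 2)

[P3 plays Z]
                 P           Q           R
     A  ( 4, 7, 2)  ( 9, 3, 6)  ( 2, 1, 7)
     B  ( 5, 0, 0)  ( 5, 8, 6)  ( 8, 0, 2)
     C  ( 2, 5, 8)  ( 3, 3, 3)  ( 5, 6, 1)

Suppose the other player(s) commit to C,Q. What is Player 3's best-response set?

u_3(X vs C,Q) = 2
u_3(Y vs C,Q) = 1
u_3(Z vs C,Q) = 3
max payoff 3 at {Z}

argmax u_3 = {Z}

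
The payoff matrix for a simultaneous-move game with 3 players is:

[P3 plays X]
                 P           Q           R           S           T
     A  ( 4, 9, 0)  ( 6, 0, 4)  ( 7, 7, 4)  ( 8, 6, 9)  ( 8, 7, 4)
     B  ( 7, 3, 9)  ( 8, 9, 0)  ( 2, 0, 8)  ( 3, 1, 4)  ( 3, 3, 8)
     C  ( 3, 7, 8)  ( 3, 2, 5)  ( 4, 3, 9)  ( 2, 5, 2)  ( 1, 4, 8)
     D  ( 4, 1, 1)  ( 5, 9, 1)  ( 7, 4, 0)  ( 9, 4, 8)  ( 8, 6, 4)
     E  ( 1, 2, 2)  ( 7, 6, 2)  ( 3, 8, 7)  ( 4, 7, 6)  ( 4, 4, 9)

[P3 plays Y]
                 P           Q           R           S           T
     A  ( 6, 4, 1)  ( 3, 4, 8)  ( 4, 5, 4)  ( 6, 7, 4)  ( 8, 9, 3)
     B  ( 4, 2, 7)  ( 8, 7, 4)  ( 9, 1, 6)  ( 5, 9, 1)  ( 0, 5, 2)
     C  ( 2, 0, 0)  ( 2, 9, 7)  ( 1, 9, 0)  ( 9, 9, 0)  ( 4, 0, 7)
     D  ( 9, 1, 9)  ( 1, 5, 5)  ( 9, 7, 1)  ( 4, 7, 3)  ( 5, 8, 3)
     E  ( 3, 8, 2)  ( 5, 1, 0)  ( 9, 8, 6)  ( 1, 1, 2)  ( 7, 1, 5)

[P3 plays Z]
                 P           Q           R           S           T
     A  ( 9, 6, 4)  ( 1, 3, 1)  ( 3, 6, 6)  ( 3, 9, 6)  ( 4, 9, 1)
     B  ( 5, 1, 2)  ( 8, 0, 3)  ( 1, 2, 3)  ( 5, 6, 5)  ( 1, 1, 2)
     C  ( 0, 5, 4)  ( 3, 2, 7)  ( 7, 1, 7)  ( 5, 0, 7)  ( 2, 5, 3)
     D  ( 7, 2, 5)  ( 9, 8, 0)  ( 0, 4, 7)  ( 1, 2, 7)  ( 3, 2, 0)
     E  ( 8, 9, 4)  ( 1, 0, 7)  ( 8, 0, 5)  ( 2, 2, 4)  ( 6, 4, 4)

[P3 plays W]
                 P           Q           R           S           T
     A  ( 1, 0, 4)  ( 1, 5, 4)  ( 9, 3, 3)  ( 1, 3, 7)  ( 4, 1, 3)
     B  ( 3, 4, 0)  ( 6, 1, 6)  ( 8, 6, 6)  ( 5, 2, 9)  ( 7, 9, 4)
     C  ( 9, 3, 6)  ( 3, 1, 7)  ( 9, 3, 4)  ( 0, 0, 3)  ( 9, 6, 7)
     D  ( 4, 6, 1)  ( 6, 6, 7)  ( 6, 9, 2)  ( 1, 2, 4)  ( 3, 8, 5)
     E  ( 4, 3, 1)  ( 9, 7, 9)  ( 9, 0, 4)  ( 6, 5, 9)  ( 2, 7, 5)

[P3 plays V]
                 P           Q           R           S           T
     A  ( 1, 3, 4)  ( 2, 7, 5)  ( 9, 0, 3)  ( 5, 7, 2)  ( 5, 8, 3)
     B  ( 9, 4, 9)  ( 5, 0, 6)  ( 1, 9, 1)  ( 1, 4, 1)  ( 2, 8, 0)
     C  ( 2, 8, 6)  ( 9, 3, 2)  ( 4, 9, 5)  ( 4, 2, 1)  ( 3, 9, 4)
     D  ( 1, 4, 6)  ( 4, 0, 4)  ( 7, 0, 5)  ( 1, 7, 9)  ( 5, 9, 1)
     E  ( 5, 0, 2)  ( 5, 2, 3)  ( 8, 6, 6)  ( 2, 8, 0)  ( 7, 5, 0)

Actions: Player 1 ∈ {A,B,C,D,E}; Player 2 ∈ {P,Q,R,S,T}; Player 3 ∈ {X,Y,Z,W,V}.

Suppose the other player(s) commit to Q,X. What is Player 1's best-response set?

u_1(A vs Q,X) = 6
u_1(B vs Q,X) = 8
u_1(C vs Q,X) = 3
u_1(D vs Q,X) = 5
u_1(E vs Q,X) = 7
max payoff 8 at {B}

BR_1 = {B}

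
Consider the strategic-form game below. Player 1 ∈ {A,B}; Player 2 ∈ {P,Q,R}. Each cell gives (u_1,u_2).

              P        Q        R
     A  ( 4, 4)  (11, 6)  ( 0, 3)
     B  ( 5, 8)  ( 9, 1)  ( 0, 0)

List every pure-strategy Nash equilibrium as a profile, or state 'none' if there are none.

NE set: (A,Q), (B,P)

(A,P): not NE [P1→B gives 5>4; P2→Q gives 6>4]
(A,Q): NE
(A,R): not NE [P2→Q gives 6>3]
(B,P): NE
(B,Q): not NE [P1→A gives 11>9; P2→P gives 8>1]
(B,R): not NE [P2→P gives 8>0]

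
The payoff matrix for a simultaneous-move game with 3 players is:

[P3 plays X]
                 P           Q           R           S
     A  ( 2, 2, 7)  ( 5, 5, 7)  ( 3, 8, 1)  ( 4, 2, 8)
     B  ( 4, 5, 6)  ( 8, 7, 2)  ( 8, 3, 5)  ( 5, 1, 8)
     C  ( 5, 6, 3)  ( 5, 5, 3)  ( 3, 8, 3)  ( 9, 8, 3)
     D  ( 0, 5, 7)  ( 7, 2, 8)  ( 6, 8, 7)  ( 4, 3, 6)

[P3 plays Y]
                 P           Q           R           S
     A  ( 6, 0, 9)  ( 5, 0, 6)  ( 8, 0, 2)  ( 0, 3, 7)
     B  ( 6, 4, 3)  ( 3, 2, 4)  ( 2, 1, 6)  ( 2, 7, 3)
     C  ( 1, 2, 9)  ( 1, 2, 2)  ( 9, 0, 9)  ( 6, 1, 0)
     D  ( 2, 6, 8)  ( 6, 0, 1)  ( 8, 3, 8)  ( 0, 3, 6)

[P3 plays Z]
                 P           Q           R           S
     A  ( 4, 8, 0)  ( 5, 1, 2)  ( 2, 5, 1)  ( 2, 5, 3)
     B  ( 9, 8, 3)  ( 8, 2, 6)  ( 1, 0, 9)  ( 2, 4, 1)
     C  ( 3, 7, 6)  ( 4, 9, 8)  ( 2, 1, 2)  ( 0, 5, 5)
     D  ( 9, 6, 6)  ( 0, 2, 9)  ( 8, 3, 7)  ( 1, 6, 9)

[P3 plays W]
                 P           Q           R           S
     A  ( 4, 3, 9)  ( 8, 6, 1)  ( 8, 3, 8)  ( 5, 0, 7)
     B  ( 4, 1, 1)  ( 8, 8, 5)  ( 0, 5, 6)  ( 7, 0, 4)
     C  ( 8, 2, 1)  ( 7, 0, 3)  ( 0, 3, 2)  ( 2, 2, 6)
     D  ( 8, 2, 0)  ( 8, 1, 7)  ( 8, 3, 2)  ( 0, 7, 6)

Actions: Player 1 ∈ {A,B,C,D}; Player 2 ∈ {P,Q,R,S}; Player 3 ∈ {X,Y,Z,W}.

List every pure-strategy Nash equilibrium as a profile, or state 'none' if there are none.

(A,P,X): not NE [P1→C gives 5>2; P2→R gives 8>2; P3→W gives 9>7]
(A,P,Y): not NE [P2→S gives 3>0]
(A,P,Z): not NE [P1→D gives 9>4; P3→W gives 9>0]
(A,P,W): not NE [P1→D gives 8>4; P2→Q gives 6>3]
(A,Q,X): not NE [P1→B gives 8>5; P2→R gives 8>5]
(A,Q,Y): not NE [P1→D gives 6>5; P2→S gives 3>0; P3→X gives 7>6]
(A,Q,Z): not NE [P1→B gives 8>5; P2→P gives 8>1; P3→X gives 7>2]
(A,Q,W): not NE [P3→X gives 7>1]
(A,R,X): not NE [P1→B gives 8>3; P3→W gives 8>1]
(A,R,Y): not NE [P1→C gives 9>8; P2→S gives 3>0; P3→W gives 8>2]
(A,R,Z): not NE [P1→D gives 8>2; P2→P gives 8>5; P3→W gives 8>1]
(A,R,W): not NE [P2→Q gives 6>3]
(A,S,X): not NE [P1→C gives 9>4; P2→R gives 8>2]
(A,S,Y): not NE [P1→C gives 6>0; P3→X gives 8>7]
(A,S,Z): not NE [P2→P gives 8>5; P3→X gives 8>3]
(A,S,W): not NE [P1→B gives 7>5; P2→Q gives 6>0; P3→X gives 8>7]
(B,P,X): not NE [P1→C gives 5>4; P2→Q gives 7>5]
(B,P,Y): not NE [P2→S gives 7>4; P3→X gives 6>3]
(B,P,Z): not NE [P3→X gives 6>3]
(B,P,W): not NE [P1→D gives 8>4; P2→Q gives 8>1; P3→X gives 6>1]
(B,Q,X): not NE [P3→Z gives 6>2]
(B,Q,Y): not NE [P1→D gives 6>3; P2→S gives 7>2; P3→Z gives 6>4]
(B,Q,Z): not NE [P2→P gives 8>2]
(B,Q,W): not NE [P3→Z gives 6>5]
(B,R,X): not NE [P2→Q gives 7>3; P3→Z gives 9>5]
(B,R,Y): not NE [P1→C gives 9>2; P2→S gives 7>1; P3→Z gives 9>6]
(B,R,Z): not NE [P1→D gives 8>1; P2→P gives 8>0]
(B,R,W): not NE [P1→D gives 8>0; P2→Q gives 8>5; P3→Z gives 9>6]
(B,S,X): not NE [P1→C gives 9>5; P2→Q gives 7>1]
(B,S,Y): not NE [P1→C gives 6>2; P3→X gives 8>3]
(B,S,Z): not NE [P2→P gives 8>4; P3→X gives 8>1]
(B,S,W): not NE [P2→Q gives 8>0; P3→X gives 8>4]
(C,P,X): not NE [P2→S gives 8>6; P3→Y gives 9>3]
(C,P,Y): not NE [P1→B gives 6>1]
(C,P,Z): not NE [P1→D gives 9>3; P2→Q gives 9>7; P3→Y gives 9>6]
(C,P,W): not NE [P2→R gives 3>2; P3→Y gives 9>1]
(C,Q,X): not NE [P1→B gives 8>5; P2→S gives 8>5; P3→Z gives 8>3]
(C,Q,Y): not NE [P1→D gives 6>1; P3→Z gives 8>2]
(C,Q,Z): not NE [P1→B gives 8>4]
(C,Q,W): not NE [P1→D gives 8>7; P2→R gives 3>0; P3→Z gives 8>3]
(C,R,X): not NE [P1→B gives 8>3; P3→Y gives 9>3]
(C,R,Y): not NE [P2→Q gives 2>0]
(C,R,Z): not NE [P1→D gives 8>2; P2→Q gives 9>1; P3→Y gives 9>2]
(C,R,W): not NE [P1→D gives 8>0; P3→Y gives 9>2]
(C,S,X): not NE [P3→W gives 6>3]
(C,S,Y): not NE [P2→Q gives 2>1; P3→W gives 6>0]
(C,S,Z): not NE [P1→B gives 2>0; P2→Q gives 9>5; P3→W gives 6>5]
(C,S,W): not NE [P1→B gives 7>2; P2→R gives 3>2]
(D,P,X): not NE [P1→C gives 5>0; P2→R gives 8>5; P3→Y gives 8>7]
(D,P,Y): not NE [P1→B gives 6>2]
(D,P,Z): not NE [P3→Y gives 8>6]
(D,P,W): not NE [P2→S gives 7>2; P3→Y gives 8>0]
(D,Q,X): not NE [P1→B gives 8>7; P2→R gives 8>2; P3→Z gives 9>8]
(D,Q,Y): not NE [P2→P gives 6>0; P3→Z gives 9>1]
(D,Q,Z): not NE [P1→B gives 8>0; P2→S gives 6>2]
(D,Q,W): not NE [P2→S gives 7>1; P3→Z gives 9>7]
(D,R,X): not NE [P1→B gives 8>6; P3→Y gives 8>7]
(D,R,Y): not NE [P1→C gives 9>8; P2→P gives 6>3]
(D,R,Z): not NE [P2→S gives 6>3; P3→Y gives 8>7]
(D,R,W): not NE [P2→S gives 7>3; P3→Y gives 8>2]
(D,S,X): not NE [P1→C gives 9>4; P2→R gives 8>3; P3→Z gives 9>6]
(D,S,Y): not NE [P1→C gives 6>0; P2→P gives 6>3; P3→Z gives 9>6]
(D,S,Z): not NE [P1→B gives 2>1]
(D,S,W): not NE [P1→B gives 7>0; P3→Z gives 9>6]

No pure NE.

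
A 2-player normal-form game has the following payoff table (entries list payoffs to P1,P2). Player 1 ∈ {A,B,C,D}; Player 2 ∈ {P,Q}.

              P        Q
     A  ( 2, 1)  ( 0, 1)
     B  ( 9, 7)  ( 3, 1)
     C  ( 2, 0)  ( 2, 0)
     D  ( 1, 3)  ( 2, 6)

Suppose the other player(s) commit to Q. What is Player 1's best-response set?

P1 best: {B}

u_1(A vs Q) = 0
u_1(B vs Q) = 3
u_1(C vs Q) = 2
u_1(D vs Q) = 2
max payoff 3 at {B}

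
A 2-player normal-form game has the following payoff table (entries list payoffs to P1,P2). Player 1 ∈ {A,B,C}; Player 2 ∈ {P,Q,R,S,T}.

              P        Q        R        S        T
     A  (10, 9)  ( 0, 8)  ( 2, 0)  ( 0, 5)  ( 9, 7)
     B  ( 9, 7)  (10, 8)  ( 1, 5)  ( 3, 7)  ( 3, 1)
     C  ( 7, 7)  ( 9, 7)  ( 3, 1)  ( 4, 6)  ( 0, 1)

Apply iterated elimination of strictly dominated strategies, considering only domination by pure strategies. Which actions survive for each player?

Remaining: P1:{A,B} P2:{P,Q}

P2 drop R (P beats it: A:9>0 B:7>5 C:7>1)
P2 drop S (Q beats it: A:8>5 B:8>7 C:7>6)
P1 drop C (B beats it: P:9>7 Q:10>9 T:3>0)
P2 drop T (P beats it: A:9>7 B:7>1)
P1→{A,B} P2→{P,Q}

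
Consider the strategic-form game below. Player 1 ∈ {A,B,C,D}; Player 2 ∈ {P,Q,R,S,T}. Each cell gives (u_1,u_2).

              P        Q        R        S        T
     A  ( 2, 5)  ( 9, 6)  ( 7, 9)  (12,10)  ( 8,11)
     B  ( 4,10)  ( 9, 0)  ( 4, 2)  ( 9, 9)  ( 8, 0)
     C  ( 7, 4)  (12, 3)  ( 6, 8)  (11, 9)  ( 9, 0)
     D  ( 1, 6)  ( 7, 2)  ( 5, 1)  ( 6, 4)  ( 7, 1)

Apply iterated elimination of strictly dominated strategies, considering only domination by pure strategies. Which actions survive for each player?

Survivors P1:{A,C} P2:{S,T}

P1 drop B (C beats it: P:7>4 Q:12>9 R:6>4 S:11>9 T:9>8)
P1 drop D (A beats it: P:2>1 Q:9>7 R:7>5 S:12>6 T:8>7)
P2 drop P (R beats it: A:9>5 C:8>4)
P2 drop Q (R beats it: A:9>6 C:8>3)
P2 drop R (S beats it: A:10>9 C:9>8)
P1→{A,C} P2→{S,T}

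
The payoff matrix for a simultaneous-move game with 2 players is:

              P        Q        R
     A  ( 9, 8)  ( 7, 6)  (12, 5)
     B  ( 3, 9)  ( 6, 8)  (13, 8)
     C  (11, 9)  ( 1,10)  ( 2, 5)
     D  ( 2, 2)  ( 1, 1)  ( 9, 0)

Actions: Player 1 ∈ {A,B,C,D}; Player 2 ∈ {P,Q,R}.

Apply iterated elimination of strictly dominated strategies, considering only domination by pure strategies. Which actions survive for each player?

Survivors P1:{A,C} P2:{P,Q}

P1 drop D (A beats it: P:9>2 Q:7>1 R:12>9)
P2 drop R (P beats it: A:8>5 B:9>8 C:9>5)
P1 drop B (A beats it: P:9>3 Q:7>6)
P1→{A,C} P2→{P,Q}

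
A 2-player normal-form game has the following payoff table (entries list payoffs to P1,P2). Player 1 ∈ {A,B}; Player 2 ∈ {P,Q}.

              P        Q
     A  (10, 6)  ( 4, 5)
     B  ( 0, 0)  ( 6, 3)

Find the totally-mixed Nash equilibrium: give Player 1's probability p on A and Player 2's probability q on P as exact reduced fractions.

p=3/4, q=1/6

P1 indiff ⇒ q·10+(1-q)·4 = q·0+(1-q)·6 ⇒ q(10) = (1-q)(2) ⇒ q = 1/6
P2 indiff ⇒ p·6+(1-p)·0 = p·5+(1-p)·3 ⇒ p(1) = (1-p)(3) ⇒ p = 3/4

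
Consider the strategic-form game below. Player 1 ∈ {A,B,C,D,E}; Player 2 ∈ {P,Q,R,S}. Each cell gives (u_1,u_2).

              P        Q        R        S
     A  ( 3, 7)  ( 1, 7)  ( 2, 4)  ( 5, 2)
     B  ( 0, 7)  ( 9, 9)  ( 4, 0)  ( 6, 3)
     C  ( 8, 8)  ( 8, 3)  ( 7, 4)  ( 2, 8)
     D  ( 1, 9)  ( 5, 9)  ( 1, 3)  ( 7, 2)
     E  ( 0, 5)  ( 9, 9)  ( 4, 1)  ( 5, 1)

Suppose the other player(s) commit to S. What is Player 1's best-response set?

u_1(A vs S) = 5
u_1(B vs S) = 6
u_1(C vs S) = 2
u_1(D vs S) = 7
u_1(E vs S) = 5
max payoff 7 at {D}

BR_1 = {D}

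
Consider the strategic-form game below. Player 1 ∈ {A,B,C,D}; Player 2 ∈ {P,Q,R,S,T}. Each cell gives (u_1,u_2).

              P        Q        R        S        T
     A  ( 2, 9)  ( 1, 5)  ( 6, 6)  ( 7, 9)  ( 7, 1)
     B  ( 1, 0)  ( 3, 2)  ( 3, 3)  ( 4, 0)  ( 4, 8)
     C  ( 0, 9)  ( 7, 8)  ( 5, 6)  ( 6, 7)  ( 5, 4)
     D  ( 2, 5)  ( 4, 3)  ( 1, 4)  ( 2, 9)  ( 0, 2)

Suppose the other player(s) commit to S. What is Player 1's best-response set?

u_1(A vs S) = 7
u_1(B vs S) = 4
u_1(C vs S) = 6
u_1(D vs S) = 2
max payoff 7 at {A}

argmax u_1 = {A}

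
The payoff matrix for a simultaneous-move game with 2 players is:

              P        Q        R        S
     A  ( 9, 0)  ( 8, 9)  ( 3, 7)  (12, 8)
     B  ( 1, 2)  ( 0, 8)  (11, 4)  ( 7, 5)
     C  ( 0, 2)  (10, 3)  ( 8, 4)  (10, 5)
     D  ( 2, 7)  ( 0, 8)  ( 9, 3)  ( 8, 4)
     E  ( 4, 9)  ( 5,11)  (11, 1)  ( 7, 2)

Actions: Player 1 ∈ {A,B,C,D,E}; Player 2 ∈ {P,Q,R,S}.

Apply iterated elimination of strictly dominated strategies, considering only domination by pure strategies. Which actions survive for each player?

P2 drop P (Q beats it: A:9>0 B:8>2 C:3>2 D:8>7 E:11>9)
P2 drop R (S beats it: A:8>7 B:5>4 C:5>4 D:4>3 E:2>1)
P1 drop B (A beats it: Q:8>0 S:12>7)
P1 drop D (A beats it: Q:8>0 S:12>8)
P1 drop E (A beats it: Q:8>5 S:12>7)
P1→{A,C} P2→{Q,S}

Remaining: P1:{A,C} P2:{Q,S}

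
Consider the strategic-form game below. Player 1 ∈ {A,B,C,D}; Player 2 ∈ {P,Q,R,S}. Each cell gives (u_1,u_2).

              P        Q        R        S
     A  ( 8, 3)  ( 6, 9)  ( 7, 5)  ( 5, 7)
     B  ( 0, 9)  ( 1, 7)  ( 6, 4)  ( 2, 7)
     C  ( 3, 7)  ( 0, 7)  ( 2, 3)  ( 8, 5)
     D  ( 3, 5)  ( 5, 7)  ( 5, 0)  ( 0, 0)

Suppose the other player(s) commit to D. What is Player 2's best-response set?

BR_2 = {Q}

u_2(P vs D) = 5
u_2(Q vs D) = 7
u_2(R vs D) = 0
u_2(S vs D) = 0
max payoff 7 at {Q}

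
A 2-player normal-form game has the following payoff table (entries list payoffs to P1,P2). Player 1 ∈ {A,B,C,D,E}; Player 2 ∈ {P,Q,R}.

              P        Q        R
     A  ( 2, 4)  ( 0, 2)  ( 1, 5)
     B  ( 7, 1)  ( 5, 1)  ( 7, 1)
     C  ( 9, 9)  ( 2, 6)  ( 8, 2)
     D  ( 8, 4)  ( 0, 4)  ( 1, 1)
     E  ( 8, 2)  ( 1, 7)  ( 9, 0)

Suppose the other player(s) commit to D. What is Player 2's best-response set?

BR_2 = {P,Q}

u_2(P vs D) = 4
u_2(Q vs D) = 4
u_2(R vs D) = 1
max payoff 4 at {P,Q}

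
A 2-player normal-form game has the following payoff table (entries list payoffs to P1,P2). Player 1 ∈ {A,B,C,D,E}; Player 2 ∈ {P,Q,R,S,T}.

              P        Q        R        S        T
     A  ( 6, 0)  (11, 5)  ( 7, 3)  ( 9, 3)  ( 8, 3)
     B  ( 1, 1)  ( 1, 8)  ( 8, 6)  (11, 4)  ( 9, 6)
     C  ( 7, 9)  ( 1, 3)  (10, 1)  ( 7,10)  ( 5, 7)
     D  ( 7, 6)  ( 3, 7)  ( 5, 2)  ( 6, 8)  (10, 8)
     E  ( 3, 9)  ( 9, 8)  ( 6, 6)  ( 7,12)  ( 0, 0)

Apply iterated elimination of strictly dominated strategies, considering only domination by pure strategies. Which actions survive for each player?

Remaining: P1:{A,B,D} P2:{Q,S,T}

P1 drop E (A beats it: P:6>3 Q:11>9 R:7>6 S:9>7 T:8>0)
P2 drop P (S beats it: A:3>0 B:4>1 C:10>9 D:8>6)
P2 drop R (Q beats it: A:5>3 B:8>6 C:3>1 D:7>2)
P1 drop C (A beats it: Q:11>1 S:9>7 T:8>5)
P1→{A,B,D} P2→{Q,S,T}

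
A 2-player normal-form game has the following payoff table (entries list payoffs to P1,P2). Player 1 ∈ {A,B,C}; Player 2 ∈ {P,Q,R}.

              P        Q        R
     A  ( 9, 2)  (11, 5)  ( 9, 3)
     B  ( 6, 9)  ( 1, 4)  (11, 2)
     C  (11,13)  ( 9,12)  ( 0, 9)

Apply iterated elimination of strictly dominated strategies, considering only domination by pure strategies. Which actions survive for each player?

P2 drop R (Q beats it: A:5>3 B:4>2 C:12>9)
P1 drop B (A beats it: P:9>6 Q:11>1)
P1→{A,C} P2→{P,Q}

Remaining: P1:{A,C} P2:{P,Q}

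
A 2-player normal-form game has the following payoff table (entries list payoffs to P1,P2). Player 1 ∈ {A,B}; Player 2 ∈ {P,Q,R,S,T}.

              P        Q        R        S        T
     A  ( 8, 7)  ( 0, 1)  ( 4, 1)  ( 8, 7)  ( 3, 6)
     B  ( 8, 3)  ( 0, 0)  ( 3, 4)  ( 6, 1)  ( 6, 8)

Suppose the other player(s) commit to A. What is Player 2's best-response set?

argmax u_2 = {P,S}

u_2(P vs A) = 7
u_2(Q vs A) = 1
u_2(R vs A) = 1
u_2(S vs A) = 7
u_2(T vs A) = 6
max payoff 7 at {P,S}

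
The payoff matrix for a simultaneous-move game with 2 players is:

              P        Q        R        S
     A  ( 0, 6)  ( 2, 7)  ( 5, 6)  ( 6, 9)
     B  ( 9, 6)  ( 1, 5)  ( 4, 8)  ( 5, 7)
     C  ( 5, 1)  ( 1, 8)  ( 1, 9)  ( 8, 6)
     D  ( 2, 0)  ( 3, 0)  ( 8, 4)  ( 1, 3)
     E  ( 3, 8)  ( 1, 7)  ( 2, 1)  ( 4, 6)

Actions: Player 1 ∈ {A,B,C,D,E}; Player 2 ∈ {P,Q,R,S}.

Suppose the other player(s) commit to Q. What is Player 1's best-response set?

BR_1 = {D}

u_1(A vs Q) = 2
u_1(B vs Q) = 1
u_1(C vs Q) = 1
u_1(D vs Q) = 3
u_1(E vs Q) = 1
max payoff 3 at {D}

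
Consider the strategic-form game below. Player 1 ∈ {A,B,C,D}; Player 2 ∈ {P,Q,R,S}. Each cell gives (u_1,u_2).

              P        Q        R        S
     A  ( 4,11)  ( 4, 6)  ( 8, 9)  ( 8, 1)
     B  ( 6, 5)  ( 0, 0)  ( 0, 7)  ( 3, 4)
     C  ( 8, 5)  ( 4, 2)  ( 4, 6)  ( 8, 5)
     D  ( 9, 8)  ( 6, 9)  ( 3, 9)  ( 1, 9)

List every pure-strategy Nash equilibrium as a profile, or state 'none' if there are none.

Nash profiles: (D,Q)

(A,P): not NE [P1→D gives 9>4]
(A,Q): not NE [P1→D gives 6>4; P2→P gives 11>6]
(A,R): not NE [P2→P gives 11>9]
(A,S): not NE [P2→P gives 11>1]
(B,P): not NE [P1→D gives 9>6; P2→R gives 7>5]
(B,Q): not NE [P1→D gives 6>0; P2→R gives 7>0]
(B,R): not NE [P1→A gives 8>0]
(B,S): not NE [P1→C gives 8>3; P2→R gives 7>4]
(C,P): not NE [P1→D gives 9>8; P2→R gives 6>5]
(C,Q): not NE [P1→D gives 6>4; P2→R gives 6>2]
(C,R): not NE [P1→A gives 8>4]
(C,S): not NE [P2→R gives 6>5]
(D,P): not NE [P2→S gives 9>8]
(D,Q): NE
(D,R): not NE [P1→A gives 8>3]
(D,S): not NE [P1→C gives 8>1]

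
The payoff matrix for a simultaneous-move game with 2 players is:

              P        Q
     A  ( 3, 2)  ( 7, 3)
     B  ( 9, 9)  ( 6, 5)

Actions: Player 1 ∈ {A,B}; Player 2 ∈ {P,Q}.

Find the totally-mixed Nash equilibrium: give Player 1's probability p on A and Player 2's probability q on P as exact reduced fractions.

P1 mixes 4/5 on A; P2 mixes 1/7 on P

P1 indiff ⇒ q·3+(1-q)·7 = q·9+(1-q)·6 ⇒ q(-6) = (1-q)(-1) ⇒ q = 1/7
P2 indiff ⇒ p·2+(1-p)·9 = p·3+(1-p)·5 ⇒ p(-1) = (1-p)(-4) ⇒ p = 4/5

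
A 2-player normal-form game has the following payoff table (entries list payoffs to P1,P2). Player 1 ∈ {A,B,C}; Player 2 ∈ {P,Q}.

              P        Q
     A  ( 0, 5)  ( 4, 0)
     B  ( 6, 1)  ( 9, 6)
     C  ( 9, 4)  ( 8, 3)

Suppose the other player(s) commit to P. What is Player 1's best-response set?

u_1(A vs P) = 0
u_1(B vs P) = 6
u_1(C vs P) = 9
max payoff 9 at {C}

argmax u_1 = {C}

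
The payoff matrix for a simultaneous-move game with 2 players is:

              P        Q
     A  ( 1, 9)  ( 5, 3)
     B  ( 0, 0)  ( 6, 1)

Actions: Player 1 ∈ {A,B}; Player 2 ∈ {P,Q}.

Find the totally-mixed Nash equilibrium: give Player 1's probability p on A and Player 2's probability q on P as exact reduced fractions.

P1 mixes 1/7 on A; P2 mixes 1/2 on P

P1 indiff ⇒ q·1+(1-q)·5 = q·0+(1-q)·6 ⇒ q(1) = (1-q)(1) ⇒ q = 1/2
P2 indiff ⇒ p·9+(1-p)·0 = p·3+(1-p)·1 ⇒ p(6) = (1-p)(1) ⇒ p = 1/7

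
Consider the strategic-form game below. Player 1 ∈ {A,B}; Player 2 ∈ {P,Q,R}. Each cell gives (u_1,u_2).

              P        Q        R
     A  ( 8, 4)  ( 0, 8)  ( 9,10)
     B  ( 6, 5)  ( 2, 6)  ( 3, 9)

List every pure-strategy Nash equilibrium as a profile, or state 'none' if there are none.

PSNE = {(A,R)}

(A,P): not NE [P2→R gives 10>4]
(A,Q): not NE [P1→B gives 2>0; P2→R gives 10>8]
(A,R): NE
(B,P): not NE [P1→A gives 8>6; P2→R gives 9>5]
(B,Q): not NE [P2→R gives 9>6]
(B,R): not NE [P1→A gives 9>3]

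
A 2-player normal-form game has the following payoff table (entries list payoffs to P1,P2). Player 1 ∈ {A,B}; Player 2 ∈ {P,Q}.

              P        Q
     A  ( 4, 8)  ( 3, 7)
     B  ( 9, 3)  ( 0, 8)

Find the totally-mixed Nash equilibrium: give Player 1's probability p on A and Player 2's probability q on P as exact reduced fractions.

P1 mixes 5/6 on A; P2 mixes 3/8 on P

P1 indiff ⇒ q·4+(1-q)·3 = q·9+(1-q)·0 ⇒ q(-5) = (1-q)(-3) ⇒ q = 3/8
P2 indiff ⇒ p·8+(1-p)·3 = p·7+(1-p)·8 ⇒ p(1) = (1-p)(5) ⇒ p = 5/6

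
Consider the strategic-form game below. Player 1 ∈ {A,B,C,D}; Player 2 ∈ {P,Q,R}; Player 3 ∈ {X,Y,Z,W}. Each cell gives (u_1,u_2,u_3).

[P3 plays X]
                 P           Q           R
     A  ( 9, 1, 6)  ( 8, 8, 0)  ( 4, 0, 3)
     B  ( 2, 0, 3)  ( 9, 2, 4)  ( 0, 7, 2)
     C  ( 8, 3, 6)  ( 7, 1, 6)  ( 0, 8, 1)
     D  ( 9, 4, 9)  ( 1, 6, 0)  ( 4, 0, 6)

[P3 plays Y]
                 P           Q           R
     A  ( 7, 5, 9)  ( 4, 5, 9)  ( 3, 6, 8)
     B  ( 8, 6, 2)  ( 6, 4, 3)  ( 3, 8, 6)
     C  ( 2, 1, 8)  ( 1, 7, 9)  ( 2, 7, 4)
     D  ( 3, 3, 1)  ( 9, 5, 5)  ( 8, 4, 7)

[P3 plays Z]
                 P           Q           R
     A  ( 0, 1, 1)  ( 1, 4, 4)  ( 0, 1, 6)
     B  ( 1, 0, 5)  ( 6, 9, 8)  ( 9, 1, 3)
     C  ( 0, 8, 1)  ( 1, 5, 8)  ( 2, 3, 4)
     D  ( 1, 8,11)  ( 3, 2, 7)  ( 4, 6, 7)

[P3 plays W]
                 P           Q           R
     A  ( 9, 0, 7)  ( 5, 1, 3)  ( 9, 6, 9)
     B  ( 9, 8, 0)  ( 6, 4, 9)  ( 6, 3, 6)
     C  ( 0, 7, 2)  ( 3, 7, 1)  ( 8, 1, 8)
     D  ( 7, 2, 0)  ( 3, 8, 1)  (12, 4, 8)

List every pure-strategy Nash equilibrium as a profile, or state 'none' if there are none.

Nash profiles: (D,P,Z)

(A,P,X): not NE [P2→Q gives 8>1; P3→Y gives 9>6]
(A,P,Y): not NE [P1→B gives 8>7; P2→R gives 6>5]
(A,P,Z): not NE [P1→D gives 1>0; P2→Q gives 4>1; P3→Y gives 9>1]
(A,P,W): not NE [P2→R gives 6>0; P3→Y gives 9>7]
(A,Q,X): not NE [P1→B gives 9>8; P3→Y gives 9>0]
(A,Q,Y): not NE [P1→D gives 9>4; P2→R gives 6>5]
(A,Q,Z): not NE [P1→B gives 6>1; P3→Y gives 9>4]
(A,Q,W): not NE [P1→B gives 6>5; P2→R gives 6>1; P3→Y gives 9>3]
(A,R,X): not NE [P2→Q gives 8>0; P3→W gives 9>3]
(A,R,Y): not NE [P1→D gives 8>3; P3→W gives 9>8]
(A,R,Z): not NE [P1→B gives 9>0; P2→Q gives 4>1; P3→W gives 9>6]
(A,R,W): not NE [P1→D gives 12>9]
(B,P,X): not NE [P1→D gives 9>2; P2→R gives 7>0; P3→Z gives 5>3]
(B,P,Y): not NE [P2→R gives 8>6; P3→Z gives 5>2]
(B,P,Z): not NE [P2→Q gives 9>0]
(B,P,W): not NE [P3→Z gives 5>0]
(B,Q,X): not NE [P2→R gives 7>2; P3→W gives 9>4]
(B,Q,Y): not NE [P1→D gives 9>6; P2→R gives 8>4; P3→W gives 9>3]
(B,Q,Z): not NE [P3→W gives 9>8]
(B,Q,W): not NE [P2→P gives 8>4]
(B,R,X): not NE [P1→D gives 4>0; P3→W gives 6>2]
(B,R,Y): not NE [P1→D gives 8>3]
(B,R,Z): not NE [P2→Q gives 9>1; P3→W gives 6>3]
(B,R,W): not NE [P1→D gives 12>6; P2→P gives 8>3]
(C,P,X): not NE [P1→D gives 9>8; P2→R gives 8>3; P3→Y gives 8>6]
(C,P,Y): not NE [P1→B gives 8>2; P2→R gives 7>1]
(C,P,Z): not NE [P1→D gives 1>0; P3→Y gives 8>1]
(C,P,W): not NE [P1→B gives 9>0; P3→Y gives 8>2]
(C,Q,X): not NE [P1→B gives 9>7; P2→R gives 8>1; P3→Y gives 9>6]
(C,Q,Y): not NE [P1→D gives 9>1]
(C,Q,Z): not NE [P1→B gives 6>1; P2→P gives 8>5; P3→Y gives 9>8]
(C,Q,W): not NE [P1→B gives 6>3; P3→Y gives 9>1]
(C,R,X): not NE [P1→D gives 4>0; P3→W gives 8>1]
(C,R,Y): not NE [P1→D gives 8>2; P3→W gives 8>4]
(C,R,Z): not NE [P1→B gives 9>2; P2→P gives 8>3; P3→W gives 8>4]
(C,R,W): not NE [P1→D gives 12>8; P2→Q gives 7>1]
(D,P,X): not NE [P2→Q gives 6>4; P3→Z gives 11>9]
(D,P,Y): not NE [P1→B gives 8>3; P2→Q gives 5>3; P3→Z gives 11>1]
(D,P,Z): NE
(D,P,W): not NE [P1→B gives 9>7; P2→Q gives 8>2; P3→Z gives 11>0]
(D,Q,X): not NE [P1→B gives 9>1; P3→Z gives 7>0]
(D,Q,Y): not NE [P3→Z gives 7>5]
(D,Q,Z): not NE [P1→B gives 6>3; P2→P gives 8>2]
(D,Q,W): not NE [P1→B gives 6>3; P3→Z gives 7>1]
(D,R,X): not NE [P2→Q gives 6>0; P3→W gives 8>6]
(D,R,Y): not NE [P2→Q gives 5>4; P3→W gives 8>7]
(D,R,Z): not NE [P1→B gives 9>4; P2→P gives 8>6; P3→W gives 8>7]
(D,R,W): not NE [P2→Q gives 8>4]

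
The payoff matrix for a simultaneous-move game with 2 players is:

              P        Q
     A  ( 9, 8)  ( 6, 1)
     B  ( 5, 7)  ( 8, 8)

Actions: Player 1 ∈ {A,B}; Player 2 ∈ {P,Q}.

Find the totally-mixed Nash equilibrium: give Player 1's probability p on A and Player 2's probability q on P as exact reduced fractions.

p=1/8, q=1/3

P1 indiff ⇒ q·9+(1-q)·6 = q·5+(1-q)·8 ⇒ q(4) = (1-q)(2) ⇒ q = 1/3
P2 indiff ⇒ p·8+(1-p)·7 = p·1+(1-p)·8 ⇒ p(7) = (1-p)(1) ⇒ p = 1/8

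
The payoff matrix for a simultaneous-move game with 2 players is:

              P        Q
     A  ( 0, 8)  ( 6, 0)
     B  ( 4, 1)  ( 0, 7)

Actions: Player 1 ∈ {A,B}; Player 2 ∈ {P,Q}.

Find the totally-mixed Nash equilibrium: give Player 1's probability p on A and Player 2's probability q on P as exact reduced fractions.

p=3/7, q=3/5

P1 indiff ⇒ q·0+(1-q)·6 = q·4+(1-q)·0 ⇒ q(-4) = (1-q)(-6) ⇒ q = 3/5
P2 indiff ⇒ p·8+(1-p)·1 = p·0+(1-p)·7 ⇒ p(8) = (1-p)(6) ⇒ p = 3/7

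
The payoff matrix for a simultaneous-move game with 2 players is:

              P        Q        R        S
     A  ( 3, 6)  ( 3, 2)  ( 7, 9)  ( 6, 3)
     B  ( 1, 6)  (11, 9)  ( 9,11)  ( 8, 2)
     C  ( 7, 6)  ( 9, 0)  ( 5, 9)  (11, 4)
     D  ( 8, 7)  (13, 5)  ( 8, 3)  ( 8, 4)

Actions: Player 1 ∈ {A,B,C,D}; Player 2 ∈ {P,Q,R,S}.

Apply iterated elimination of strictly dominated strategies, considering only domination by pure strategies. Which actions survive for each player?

Survivors P1:{B,D} P2:{P,Q,R}

P1 drop A (D beats it: P:8>3 Q:13>3 R:8>7 S:8>6)
P2 drop S (P beats it: B:6>2 C:6>4 D:7>4)
P1 drop C (D beats it: P:8>7 Q:13>9 R:8>5)
P1→{B,D} P2→{P,Q,R}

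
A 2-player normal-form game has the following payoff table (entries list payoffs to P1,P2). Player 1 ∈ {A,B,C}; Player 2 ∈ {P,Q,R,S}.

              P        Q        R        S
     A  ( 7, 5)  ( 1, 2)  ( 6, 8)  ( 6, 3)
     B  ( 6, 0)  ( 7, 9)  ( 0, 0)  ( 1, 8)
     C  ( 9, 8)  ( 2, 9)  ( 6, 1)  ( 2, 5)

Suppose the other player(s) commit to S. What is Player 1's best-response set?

u_1(A vs S) = 6
u_1(B vs S) = 1
u_1(C vs S) = 2
max payoff 6 at {A}

argmax u_1 = {A}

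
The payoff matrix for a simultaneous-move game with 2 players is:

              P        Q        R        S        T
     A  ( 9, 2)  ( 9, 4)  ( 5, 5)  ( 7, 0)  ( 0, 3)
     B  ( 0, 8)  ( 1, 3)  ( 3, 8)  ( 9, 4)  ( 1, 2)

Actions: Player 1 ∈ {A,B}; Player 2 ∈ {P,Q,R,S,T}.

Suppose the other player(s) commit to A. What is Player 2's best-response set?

P2 best: {R}

u_2(P vs A) = 2
u_2(Q vs A) = 4
u_2(R vs A) = 5
u_2(S vs A) = 0
u_2(T vs A) = 3
max payoff 5 at {R}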